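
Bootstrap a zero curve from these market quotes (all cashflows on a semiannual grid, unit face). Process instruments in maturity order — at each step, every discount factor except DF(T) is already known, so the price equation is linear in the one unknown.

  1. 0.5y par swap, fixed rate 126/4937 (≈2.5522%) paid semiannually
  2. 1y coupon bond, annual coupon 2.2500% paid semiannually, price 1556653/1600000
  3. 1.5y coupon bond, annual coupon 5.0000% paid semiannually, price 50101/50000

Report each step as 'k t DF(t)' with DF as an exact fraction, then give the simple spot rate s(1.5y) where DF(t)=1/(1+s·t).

1 1/2 4937/5000
2 1 9511/10000
3 3/2 9303/10000
s(1.5y) = (1/(9303/10000) − 1)/(3/2) = 1394/27909 ≈ 4.9948%

step 1 [0.5y] swap r/2=63/4937: DF=(1 − 63/4937·(0))/(1+63/4937) = 4937/5000 ≈ 0.987400
step 2 [1y] bond c/2=9/800: DF=(1556653/1600000 − 9/800·(0.987400))/(1+9/800) = 9511/10000 ≈ 0.951100
step 3 [1.5y] bond c/2=1/40: DF=(50101/50000 − 1/40·(0.987400+0.951100))/(1+1/40) = 9303/10000 ≈ 0.930300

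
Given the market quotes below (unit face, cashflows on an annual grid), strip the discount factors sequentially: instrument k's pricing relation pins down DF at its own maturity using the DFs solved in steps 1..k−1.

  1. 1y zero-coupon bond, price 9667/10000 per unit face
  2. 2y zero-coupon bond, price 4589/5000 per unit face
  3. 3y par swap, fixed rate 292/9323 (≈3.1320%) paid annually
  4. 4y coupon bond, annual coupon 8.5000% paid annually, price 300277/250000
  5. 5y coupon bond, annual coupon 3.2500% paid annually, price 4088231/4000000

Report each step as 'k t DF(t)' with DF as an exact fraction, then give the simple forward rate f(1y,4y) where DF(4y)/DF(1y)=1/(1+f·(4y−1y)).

1 1 9667/10000
2 2 4589/5000
3 3 2281/2500
4 4 8879/10000
5 5 8739/10000
f(1y,4y) = ((9667/10000)/(8879/10000) − 1)/(3) = 788/26637 ≈ 2.9583%

step 1 [1y] zero: DF = P = 9667/10000 ≈ 0.966700
step 2 [2y] zero: DF = P = 4589/5000 ≈ 0.917800
step 3 [3y] swap r/1=292/9323: DF=(1 − 292/9323·(0.966700+0.917800))/(1+292/9323) = 2281/2500 ≈ 0.912400
step 4 [4y] bond c/1=17/200: DF=(300277/250000 − 17/200·(0.966700+0.917800+0.912400))/(1+17/200) = 8879/10000 ≈ 0.887900
step 5 [5y] bond c/1=13/400: DF=(4088231/4000000 − 13/400·(0.966700+0.917800+0.912400+0.887900))/(1+13/400) = 8739/10000 ≈ 0.873900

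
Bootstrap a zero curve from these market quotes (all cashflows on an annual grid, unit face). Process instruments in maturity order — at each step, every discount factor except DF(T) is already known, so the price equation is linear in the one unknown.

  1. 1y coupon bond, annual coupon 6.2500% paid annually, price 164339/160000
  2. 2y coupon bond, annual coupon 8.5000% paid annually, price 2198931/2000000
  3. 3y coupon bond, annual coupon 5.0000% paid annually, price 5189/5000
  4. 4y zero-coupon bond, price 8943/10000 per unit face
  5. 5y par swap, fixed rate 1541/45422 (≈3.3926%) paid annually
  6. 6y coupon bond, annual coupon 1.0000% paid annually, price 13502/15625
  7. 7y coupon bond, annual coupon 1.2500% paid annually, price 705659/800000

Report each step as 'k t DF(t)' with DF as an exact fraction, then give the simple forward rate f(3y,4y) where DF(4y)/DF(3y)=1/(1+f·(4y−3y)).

1 1 9667/10000
2 2 586/625
3 3 8977/10000
4 4 8943/10000
5 5 8459/10000
6 6 4053/5000
7 7 8051/10000
f(3y,4y) = ((8977/10000)/(8943/10000) − 1)/(1) = 34/8943 ≈ 0.3802%

step 1 [1y] bond c/1=1/16: DF=(164339/160000 − 1/16·(0))/(1+1/16) = 9667/10000 ≈ 0.966700
step 2 [2y] bond c/1=17/200: DF=(2198931/2000000 − 17/200·(0.966700))/(1+17/200) = 586/625 ≈ 0.937600
step 3 [3y] bond c/1=1/20: DF=(5189/5000 − 1/20·(0.966700+0.937600))/(1+1/20) = 8977/10000 ≈ 0.897700
step 4 [4y] zero: DF = P = 8943/10000 ≈ 0.894300
step 5 [5y] swap r/1=1541/45422: DF=(1 − 1541/45422·(0.966700+0.937600+0.897700+0.894300))/(1+1541/45422) = 8459/10000 ≈ 0.845900
step 6 [6y] bond c/1=1/100: DF=(13502/15625 − 1/100·(0.966700+0.937600+0.897700+0.894300+0.845900))/(1+1/100) = 4053/5000 ≈ 0.810600
step 7 [7y] bond c/1=1/80: DF=(705659/800000 − 1/80·(0.966700+0.937600+0.897700+0.894300+0.845900+0.810600))/(1+1/80) = 8051/10000 ≈ 0.805100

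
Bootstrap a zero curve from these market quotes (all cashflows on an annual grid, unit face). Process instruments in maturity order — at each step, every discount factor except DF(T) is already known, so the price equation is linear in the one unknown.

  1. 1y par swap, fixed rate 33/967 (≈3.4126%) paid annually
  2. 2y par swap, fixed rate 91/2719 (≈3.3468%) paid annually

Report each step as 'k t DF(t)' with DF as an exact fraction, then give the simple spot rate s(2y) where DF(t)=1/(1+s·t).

1 1 967/1000
2 2 9363/10000
s(2y) = (1/(9363/10000) − 1)/(2) = 637/18726 ≈ 3.4017%

step 1 [1y] swap r/1=33/967: DF=(1 − 33/967·(0))/(1+33/967) = 967/1000 ≈ 0.967000
step 2 [2y] swap r/1=91/2719: DF=(1 − 91/2719·(0.967000))/(1+91/2719) = 9363/10000 ≈ 0.936300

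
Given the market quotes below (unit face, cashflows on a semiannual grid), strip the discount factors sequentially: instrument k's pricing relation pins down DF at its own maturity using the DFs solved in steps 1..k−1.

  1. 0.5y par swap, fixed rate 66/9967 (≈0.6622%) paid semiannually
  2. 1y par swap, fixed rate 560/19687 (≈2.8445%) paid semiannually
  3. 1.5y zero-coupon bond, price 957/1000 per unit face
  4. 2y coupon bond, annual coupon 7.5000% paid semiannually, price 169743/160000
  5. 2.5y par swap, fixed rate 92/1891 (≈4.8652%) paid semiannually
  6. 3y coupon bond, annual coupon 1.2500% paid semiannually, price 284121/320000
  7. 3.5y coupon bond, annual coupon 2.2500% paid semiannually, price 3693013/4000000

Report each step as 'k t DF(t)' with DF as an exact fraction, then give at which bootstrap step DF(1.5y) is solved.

step 1 [0.5y] swap r/2=33/9967: DF=(1 − 33/9967·(0))/(1+33/9967) = 9967/10000 ≈ 0.996700
step 2 [1y] swap r/2=280/19687: DF=(1 − 280/19687·(0.996700))/(1+280/19687) = 243/250 ≈ 0.972000
step 3 [1.5y] zero: DF = P = 957/1000 ≈ 0.957000
step 4 [2y] bond c/2=3/80: DF=(169743/160000 − 3/80·(0.996700+0.972000+0.957000))/(1+3/80) = 573/625 ≈ 0.916800
step 5 [2.5y] swap r/2=46/1891: DF=(1 − 46/1891·(0.996700+0.972000+0.957000+0.916800))/(1+46/1891) = 177/200 ≈ 0.885000
step 6 [3y] bond c/2=1/160: DF=(284121/320000 − 1/160·(0.996700+0.972000+0.957000+0.916800+0.885000))/(1+1/160) = 853/1000 ≈ 0.853000
step 7 [3.5y] bond c/2=9/800: DF=(3693013/4000000 − 9/800·(0.996700+0.972000+0.957000+0.916800+0.885000+0.853000))/(1+9/800) = 8509/10000 ≈ 0.850900

1 1/2 9967/10000
2 1 243/250
3 3/2 957/1000
4 2 573/625
5 5/2 177/200
6 3 853/1000
7 7/2 8509/10000
DF(1.5y) is solved at step 3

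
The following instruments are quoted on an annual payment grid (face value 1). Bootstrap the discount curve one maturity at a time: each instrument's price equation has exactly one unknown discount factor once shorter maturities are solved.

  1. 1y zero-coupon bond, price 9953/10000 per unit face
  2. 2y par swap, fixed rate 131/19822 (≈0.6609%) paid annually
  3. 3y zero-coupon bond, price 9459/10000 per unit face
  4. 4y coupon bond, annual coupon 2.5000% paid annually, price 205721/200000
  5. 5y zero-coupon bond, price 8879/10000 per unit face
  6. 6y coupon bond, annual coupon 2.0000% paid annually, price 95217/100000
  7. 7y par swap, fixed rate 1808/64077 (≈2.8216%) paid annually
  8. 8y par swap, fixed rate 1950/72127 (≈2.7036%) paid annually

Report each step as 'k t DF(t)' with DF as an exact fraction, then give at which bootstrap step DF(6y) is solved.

step 1 [1y] zero: DF = P = 9953/10000 ≈ 0.995300
step 2 [2y] swap r/1=131/19822: DF=(1 − 131/19822·(0.995300))/(1+131/19822) = 9869/10000 ≈ 0.986900
step 3 [3y] zero: DF = P = 9459/10000 ≈ 0.945900
step 4 [4y] bond c/1=1/40: DF=(205721/200000 − 1/40·(0.995300+0.986900+0.945900))/(1+1/40) = 9321/10000 ≈ 0.932100
step 5 [5y] zero: DF = P = 8879/10000 ≈ 0.887900
step 6 [6y] bond c/1=1/50: DF=(95217/100000 − 1/50·(0.995300+0.986900+0.945900+0.932100+0.887900))/(1+1/50) = 2101/2500 ≈ 0.840400
step 7 [7y] swap r/1=1808/64077: DF=(1 − 1808/64077·(0.995300+0.986900+0.945900+0.932100+0.887900+0.840400))/(1+1808/64077) = 512/625 ≈ 0.819200
step 8 [8y] swap r/1=1950/72127: DF=(1 − 1950/72127·(0.995300+0.986900+0.945900+0.932100+0.887900+0.840400+0.819200))/(1+1950/72127) = 161/200 ≈ 0.805000

1 1 9953/10000
2 2 9869/10000
3 3 9459/10000
4 4 9321/10000
5 5 8879/10000
6 6 2101/2500
7 7 512/625
8 8 161/200
DF(6y) is solved at step 6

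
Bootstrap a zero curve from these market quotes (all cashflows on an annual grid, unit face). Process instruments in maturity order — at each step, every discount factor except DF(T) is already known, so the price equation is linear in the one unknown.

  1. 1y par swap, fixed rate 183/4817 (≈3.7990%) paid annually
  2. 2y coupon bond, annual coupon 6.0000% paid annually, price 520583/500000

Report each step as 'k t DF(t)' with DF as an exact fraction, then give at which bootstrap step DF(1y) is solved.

step 1 [1y] swap r/1=183/4817: DF=(1 − 183/4817·(0))/(1+183/4817) = 4817/5000 ≈ 0.963400
step 2 [2y] bond c/1=3/50: DF=(520583/500000 − 3/50·(0.963400))/(1+3/50) = 9277/10000 ≈ 0.927700

1 1 4817/5000
2 2 9277/10000
DF(1y) is solved at step 1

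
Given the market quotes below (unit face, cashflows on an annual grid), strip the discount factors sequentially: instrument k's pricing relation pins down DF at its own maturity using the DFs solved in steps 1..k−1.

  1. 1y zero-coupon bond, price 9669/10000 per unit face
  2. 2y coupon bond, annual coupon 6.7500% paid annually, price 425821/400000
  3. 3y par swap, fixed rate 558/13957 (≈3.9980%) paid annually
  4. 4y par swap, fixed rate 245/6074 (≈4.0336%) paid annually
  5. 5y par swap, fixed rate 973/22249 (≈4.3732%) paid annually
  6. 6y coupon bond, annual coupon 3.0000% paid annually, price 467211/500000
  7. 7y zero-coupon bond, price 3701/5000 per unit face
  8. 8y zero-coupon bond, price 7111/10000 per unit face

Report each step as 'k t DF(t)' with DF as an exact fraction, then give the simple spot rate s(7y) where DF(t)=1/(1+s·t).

step 1 [1y] zero: DF = P = 9669/10000 ≈ 0.966900
step 2 [2y] bond c/1=27/400: DF=(425821/400000 − 27/400·(0.966900))/(1+27/400) = 9361/10000 ≈ 0.936100
step 3 [3y] swap r/1=558/13957: DF=(1 − 558/13957·(0.966900+0.936100))/(1+558/13957) = 2221/2500 ≈ 0.888400
step 4 [4y] swap r/1=245/6074: DF=(1 − 245/6074·(0.966900+0.936100+0.888400))/(1+245/6074) = 853/1000 ≈ 0.853000
step 5 [5y] swap r/1=973/22249: DF=(1 − 973/22249·(0.966900+0.936100+0.888400+0.853000))/(1+973/22249) = 4027/5000 ≈ 0.805400
step 6 [6y] bond c/1=3/100: DF=(467211/500000 − 3/100·(0.966900+0.936100+0.888400+0.853000+0.805400))/(1+3/100) = 486/625 ≈ 0.777600
step 7 [7y] zero: DF = P = 3701/5000 ≈ 0.740200
step 8 [8y] zero: DF = P = 7111/10000 ≈ 0.711100

1 1 9669/10000
2 2 9361/10000
3 3 2221/2500
4 4 853/1000
5 5 4027/5000
6 6 486/625
7 7 3701/5000
8 8 7111/10000
s(7y) = (1/(3701/5000) − 1)/(7) = 1299/25907 ≈ 5.0141%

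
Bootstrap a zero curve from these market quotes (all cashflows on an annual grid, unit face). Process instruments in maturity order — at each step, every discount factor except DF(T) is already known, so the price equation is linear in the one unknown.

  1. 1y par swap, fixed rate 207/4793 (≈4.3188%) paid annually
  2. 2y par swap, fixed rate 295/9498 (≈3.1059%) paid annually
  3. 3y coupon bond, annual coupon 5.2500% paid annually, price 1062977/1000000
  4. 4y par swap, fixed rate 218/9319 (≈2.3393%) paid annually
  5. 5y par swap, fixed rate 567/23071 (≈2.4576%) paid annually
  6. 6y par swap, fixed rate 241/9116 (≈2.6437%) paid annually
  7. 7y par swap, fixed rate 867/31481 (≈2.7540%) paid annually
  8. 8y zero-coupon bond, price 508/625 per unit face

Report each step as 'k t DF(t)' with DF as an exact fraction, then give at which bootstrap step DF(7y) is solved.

step 1 [1y] swap r/1=207/4793: DF=(1 − 207/4793·(0))/(1+207/4793) = 4793/5000 ≈ 0.958600
step 2 [2y] swap r/1=295/9498: DF=(1 − 295/9498·(0.958600))/(1+295/9498) = 941/1000 ≈ 0.941000
step 3 [3y] bond c/1=21/400: DF=(1062977/1000000 − 21/400·(0.958600+0.941000))/(1+21/400) = 572/625 ≈ 0.915200
step 4 [4y] swap r/1=218/9319: DF=(1 − 218/9319·(0.958600+0.941000+0.915200))/(1+218/9319) = 1141/1250 ≈ 0.912800
step 5 [5y] swap r/1=567/23071: DF=(1 − 567/23071·(0.958600+0.941000+0.915200+0.912800))/(1+567/23071) = 4433/5000 ≈ 0.886600
step 6 [6y] swap r/1=241/9116: DF=(1 − 241/9116·(0.958600+0.941000+0.915200+0.912800+0.886600))/(1+241/9116) = 4277/5000 ≈ 0.855400
step 7 [7y] swap r/1=867/31481: DF=(1 − 867/31481·(0.958600+0.941000+0.915200+0.912800+0.886600+0.855400))/(1+867/31481) = 4133/5000 ≈ 0.826600
step 8 [8y] zero: DF = P = 508/625 ≈ 0.812800

1 1 4793/5000
2 2 941/1000
3 3 572/625
4 4 1141/1250
5 5 4433/5000
6 6 4277/5000
7 7 4133/5000
8 8 508/625
DF(7y) is solved at step 7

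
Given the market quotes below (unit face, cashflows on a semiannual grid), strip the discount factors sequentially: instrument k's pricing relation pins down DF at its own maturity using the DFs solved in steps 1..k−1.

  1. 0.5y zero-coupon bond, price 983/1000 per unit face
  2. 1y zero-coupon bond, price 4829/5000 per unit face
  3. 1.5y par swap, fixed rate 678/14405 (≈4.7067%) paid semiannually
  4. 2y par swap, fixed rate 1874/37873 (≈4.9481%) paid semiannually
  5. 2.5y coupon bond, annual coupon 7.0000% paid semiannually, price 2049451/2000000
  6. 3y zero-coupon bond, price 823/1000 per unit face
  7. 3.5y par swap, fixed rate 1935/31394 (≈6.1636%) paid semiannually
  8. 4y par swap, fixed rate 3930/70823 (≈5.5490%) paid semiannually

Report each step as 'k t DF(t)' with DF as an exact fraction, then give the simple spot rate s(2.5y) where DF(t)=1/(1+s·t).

step 1 [0.5y] zero: DF = P = 983/1000 ≈ 0.983000
step 2 [1y] zero: DF = P = 4829/5000 ≈ 0.965800
step 3 [1.5y] swap r/2=339/14405: DF=(1 − 339/14405·(0.983000+0.965800))/(1+339/14405) = 4661/5000 ≈ 0.932200
step 4 [2y] swap r/2=937/37873: DF=(1 − 937/37873·(0.983000+0.965800+0.932200))/(1+937/37873) = 9063/10000 ≈ 0.906300
step 5 [2.5y] bond c/2=7/200: DF=(2049451/2000000 − 7/200·(0.983000+0.965800+0.932200+0.906300))/(1+7/200) = 431/500 ≈ 0.862000
step 6 [3y] zero: DF = P = 823/1000 ≈ 0.823000
step 7 [3.5y] swap r/2=1935/62788: DF=(1 − 1935/62788·(0.983000+0.965800+0.932200+0.906300+0.862000+0.823000))/(1+1935/62788) = 1613/2000 ≈ 0.806500
step 8 [4y] swap r/2=1965/70823: DF=(1 − 1965/70823·(0.983000+0.965800+0.932200+0.906300+0.862000+0.823000+0.806500))/(1+1965/70823) = 1607/2000 ≈ 0.803500

1 1/2 983/1000
2 1 4829/5000
3 3/2 4661/5000
4 2 9063/10000
5 5/2 431/500
6 3 823/1000
7 7/2 1613/2000
8 4 1607/2000
s(2.5y) = (1/(431/500) − 1)/(5/2) = 138/2155 ≈ 6.4037%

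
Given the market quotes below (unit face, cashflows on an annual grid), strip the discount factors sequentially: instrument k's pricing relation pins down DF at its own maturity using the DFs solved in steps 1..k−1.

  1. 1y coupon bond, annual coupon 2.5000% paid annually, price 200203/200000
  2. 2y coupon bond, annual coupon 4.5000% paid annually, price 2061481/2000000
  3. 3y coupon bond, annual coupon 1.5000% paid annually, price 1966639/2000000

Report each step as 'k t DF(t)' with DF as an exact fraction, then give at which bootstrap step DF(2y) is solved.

1 1 4883/5000
2 2 9443/10000
3 3 2351/2500
DF(2y) is solved at step 2

step 1 [1y] bond c/1=1/40: DF=(200203/200000 − 1/40·(0))/(1+1/40) = 4883/5000 ≈ 0.976600
step 2 [2y] bond c/1=9/200: DF=(2061481/2000000 − 9/200·(0.976600))/(1+9/200) = 9443/10000 ≈ 0.944300
step 3 [3y] bond c/1=3/200: DF=(1966639/2000000 − 3/200·(0.976600+0.944300))/(1+3/200) = 2351/2500 ≈ 0.940400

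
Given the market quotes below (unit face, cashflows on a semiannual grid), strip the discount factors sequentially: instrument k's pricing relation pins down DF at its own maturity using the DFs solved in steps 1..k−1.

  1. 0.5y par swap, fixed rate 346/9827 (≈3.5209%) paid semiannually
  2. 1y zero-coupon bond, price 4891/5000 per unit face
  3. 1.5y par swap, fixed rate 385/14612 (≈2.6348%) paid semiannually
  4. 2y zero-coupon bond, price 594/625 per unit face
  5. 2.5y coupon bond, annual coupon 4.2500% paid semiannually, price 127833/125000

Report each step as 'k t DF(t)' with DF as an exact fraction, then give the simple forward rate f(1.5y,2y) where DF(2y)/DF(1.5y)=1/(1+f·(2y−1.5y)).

step 1 [0.5y] swap r/2=173/9827: DF=(1 − 173/9827·(0))/(1+173/9827) = 9827/10000 ≈ 0.982700
step 2 [1y] zero: DF = P = 4891/5000 ≈ 0.978200
step 3 [1.5y] swap r/2=385/29224: DF=(1 − 385/29224·(0.982700+0.978200))/(1+385/29224) = 1923/2000 ≈ 0.961500
step 4 [2y] zero: DF = P = 594/625 ≈ 0.950400
step 5 [2.5y] bond c/2=17/800: DF=(127833/125000 − 17/800·(0.982700+0.978200+0.961500+0.950400))/(1+17/800) = 1151/1250 ≈ 0.920800

1 1/2 9827/10000
2 1 4891/5000
3 3/2 1923/2000
4 2 594/625
5 5/2 1151/1250
f(1.5y,2y) = ((1923/2000)/(594/625) − 1)/(1/2) = 37/1584 ≈ 2.3359%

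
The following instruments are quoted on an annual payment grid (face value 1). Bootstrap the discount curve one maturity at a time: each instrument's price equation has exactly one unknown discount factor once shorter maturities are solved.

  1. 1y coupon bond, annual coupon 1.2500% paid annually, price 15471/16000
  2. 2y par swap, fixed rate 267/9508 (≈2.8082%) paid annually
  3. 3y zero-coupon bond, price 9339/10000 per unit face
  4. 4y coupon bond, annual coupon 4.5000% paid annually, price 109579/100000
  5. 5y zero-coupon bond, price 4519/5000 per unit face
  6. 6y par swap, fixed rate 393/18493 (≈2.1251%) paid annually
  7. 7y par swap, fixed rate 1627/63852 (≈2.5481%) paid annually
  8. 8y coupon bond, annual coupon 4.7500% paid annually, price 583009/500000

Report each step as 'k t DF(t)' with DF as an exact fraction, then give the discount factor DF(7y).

1 1 191/200
2 2 4733/5000
3 3 9339/10000
4 4 1853/2000
5 5 4519/5000
6 6 8821/10000
7 7 8373/10000
8 8 2059/2500
DF(7y) = 8373/10000 ≈ 0.837300

step 1 [1y] bond c/1=1/80: DF=(15471/16000 − 1/80·(0))/(1+1/80) = 191/200 ≈ 0.955000
step 2 [2y] swap r/1=267/9508: DF=(1 − 267/9508·(0.955000))/(1+267/9508) = 4733/5000 ≈ 0.946600
step 3 [3y] zero: DF = P = 9339/10000 ≈ 0.933900
step 4 [4y] bond c/1=9/200: DF=(109579/100000 − 9/200·(0.955000+0.946600+0.933900))/(1+9/200) = 1853/2000 ≈ 0.926500
step 5 [5y] zero: DF = P = 4519/5000 ≈ 0.903800
step 6 [6y] swap r/1=393/18493: DF=(1 − 393/18493·(0.955000+0.946600+0.933900+0.926500+0.903800))/(1+393/18493) = 8821/10000 ≈ 0.882100
step 7 [7y] swap r/1=1627/63852: DF=(1 − 1627/63852·(0.955000+0.946600+0.933900+0.926500+0.903800+0.882100))/(1+1627/63852) = 8373/10000 ≈ 0.837300
step 8 [8y] bond c/1=19/400: DF=(583009/500000 − 19/400·(0.955000+0.946600+0.933900+0.926500+0.903800+0.882100+0.837300))/(1+19/400) = 2059/2500 ≈ 0.823600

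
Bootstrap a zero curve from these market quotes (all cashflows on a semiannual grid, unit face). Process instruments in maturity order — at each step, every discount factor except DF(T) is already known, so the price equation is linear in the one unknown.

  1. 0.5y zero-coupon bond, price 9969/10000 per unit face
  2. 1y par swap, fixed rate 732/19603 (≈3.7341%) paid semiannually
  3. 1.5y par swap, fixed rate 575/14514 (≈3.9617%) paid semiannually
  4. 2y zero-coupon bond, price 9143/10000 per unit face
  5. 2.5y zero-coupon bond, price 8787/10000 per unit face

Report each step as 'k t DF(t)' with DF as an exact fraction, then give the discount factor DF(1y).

1 1/2 9969/10000
2 1 4817/5000
3 3/2 377/400
4 2 9143/10000
5 5/2 8787/10000
DF(1y) = 4817/5000 ≈ 0.963400

step 1 [0.5y] zero: DF = P = 9969/10000 ≈ 0.996900
step 2 [1y] swap r/2=366/19603: DF=(1 − 366/19603·(0.996900))/(1+366/19603) = 4817/5000 ≈ 0.963400
step 3 [1.5y] swap r/2=575/29028: DF=(1 − 575/29028·(0.996900+0.963400))/(1+575/29028) = 377/400 ≈ 0.942500
step 4 [2y] zero: DF = P = 9143/10000 ≈ 0.914300
step 5 [2.5y] zero: DF = P = 8787/10000 ≈ 0.878700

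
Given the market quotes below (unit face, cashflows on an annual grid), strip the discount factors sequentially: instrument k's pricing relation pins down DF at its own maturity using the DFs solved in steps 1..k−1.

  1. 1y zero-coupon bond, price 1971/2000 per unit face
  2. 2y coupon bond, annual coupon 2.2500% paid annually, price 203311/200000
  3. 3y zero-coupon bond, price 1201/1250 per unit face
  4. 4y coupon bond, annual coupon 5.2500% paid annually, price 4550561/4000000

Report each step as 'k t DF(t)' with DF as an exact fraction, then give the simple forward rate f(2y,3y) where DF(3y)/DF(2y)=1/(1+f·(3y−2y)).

1 1 1971/2000
2 2 389/400
3 3 1201/1250
4 4 9353/10000
f(2y,3y) = ((389/400)/(1201/1250) − 1)/(1) = 117/9608 ≈ 1.2177%

step 1 [1y] zero: DF = P = 1971/2000 ≈ 0.985500
step 2 [2y] bond c/1=9/400: DF=(203311/200000 − 9/400·(0.985500))/(1+9/400) = 389/400 ≈ 0.972500
step 3 [3y] zero: DF = P = 1201/1250 ≈ 0.960800
step 4 [4y] bond c/1=21/400: DF=(4550561/4000000 − 21/400·(0.985500+0.972500+0.960800))/(1+21/400) = 9353/10000 ≈ 0.935300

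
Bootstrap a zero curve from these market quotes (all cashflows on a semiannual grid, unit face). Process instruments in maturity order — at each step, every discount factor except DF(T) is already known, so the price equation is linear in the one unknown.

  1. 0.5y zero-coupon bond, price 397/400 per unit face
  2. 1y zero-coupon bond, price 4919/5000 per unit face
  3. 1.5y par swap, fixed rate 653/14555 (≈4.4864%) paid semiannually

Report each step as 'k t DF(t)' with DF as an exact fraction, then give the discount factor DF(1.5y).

step 1 [0.5y] zero: DF = P = 397/400 ≈ 0.992500
step 2 [1y] zero: DF = P = 4919/5000 ≈ 0.983800
step 3 [1.5y] swap r/2=653/29110: DF=(1 − 653/29110·(0.992500+0.983800))/(1+653/29110) = 9347/10000 ≈ 0.934700

1 1/2 397/400
2 1 4919/5000
3 3/2 9347/10000
DF(1.5y) = 9347/10000 ≈ 0.934700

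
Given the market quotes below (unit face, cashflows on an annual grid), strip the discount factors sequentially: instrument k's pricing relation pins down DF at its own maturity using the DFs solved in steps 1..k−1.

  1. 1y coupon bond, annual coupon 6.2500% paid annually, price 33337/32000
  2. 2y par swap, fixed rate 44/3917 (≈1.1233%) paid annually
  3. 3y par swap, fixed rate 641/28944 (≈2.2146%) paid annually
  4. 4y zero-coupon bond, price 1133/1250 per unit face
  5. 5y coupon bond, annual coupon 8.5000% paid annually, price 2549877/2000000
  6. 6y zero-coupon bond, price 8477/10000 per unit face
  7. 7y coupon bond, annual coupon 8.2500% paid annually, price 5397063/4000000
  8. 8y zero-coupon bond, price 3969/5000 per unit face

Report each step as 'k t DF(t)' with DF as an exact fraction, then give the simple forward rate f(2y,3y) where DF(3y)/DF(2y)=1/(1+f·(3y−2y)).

step 1 [1y] bond c/1=1/16: DF=(33337/32000 − 1/16·(0))/(1+1/16) = 1961/2000 ≈ 0.980500
step 2 [2y] swap r/1=44/3917: DF=(1 − 44/3917·(0.980500))/(1+44/3917) = 489/500 ≈ 0.978000
step 3 [3y] swap r/1=641/28944: DF=(1 − 641/28944·(0.980500+0.978000))/(1+641/28944) = 9359/10000 ≈ 0.935900
step 4 [4y] zero: DF = P = 1133/1250 ≈ 0.906400
step 5 [5y] bond c/1=17/200: DF=(2549877/2000000 − 17/200·(0.980500+0.978000+0.935900+0.906400))/(1+17/200) = 8773/10000 ≈ 0.877300
step 6 [6y] zero: DF = P = 8477/10000 ≈ 0.847700
step 7 [7y] bond c/1=33/400: DF=(5397063/4000000 − 33/400·(0.980500+0.978000+0.935900+0.906400+0.877300+0.847700))/(1+33/400) = 8253/10000 ≈ 0.825300
step 8 [8y] zero: DF = P = 3969/5000 ≈ 0.793800

1 1 1961/2000
2 2 489/500
3 3 9359/10000
4 4 1133/1250
5 5 8773/10000
6 6 8477/10000
7 7 8253/10000
8 8 3969/5000
f(2y,3y) = ((489/500)/(9359/10000) − 1)/(1) = 421/9359 ≈ 4.4983%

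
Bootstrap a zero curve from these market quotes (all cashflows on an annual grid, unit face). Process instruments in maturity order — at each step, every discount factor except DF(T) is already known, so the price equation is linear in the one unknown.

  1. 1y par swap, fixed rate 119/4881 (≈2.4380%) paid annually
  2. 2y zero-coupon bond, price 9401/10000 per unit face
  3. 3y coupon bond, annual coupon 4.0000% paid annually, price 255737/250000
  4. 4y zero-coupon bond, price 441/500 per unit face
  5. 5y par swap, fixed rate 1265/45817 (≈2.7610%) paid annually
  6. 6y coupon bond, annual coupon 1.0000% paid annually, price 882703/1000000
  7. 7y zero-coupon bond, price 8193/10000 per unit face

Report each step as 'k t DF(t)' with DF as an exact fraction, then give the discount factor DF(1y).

1 1 4881/5000
2 2 9401/10000
3 3 9099/10000
4 4 441/500
5 5 1747/2000
6 6 4143/5000
7 7 8193/10000
DF(1y) = 4881/5000 ≈ 0.976200

step 1 [1y] swap r/1=119/4881: DF=(1 − 119/4881·(0))/(1+119/4881) = 4881/5000 ≈ 0.976200
step 2 [2y] zero: DF = P = 9401/10000 ≈ 0.940100
step 3 [3y] bond c/1=1/25: DF=(255737/250000 − 1/25·(0.976200+0.940100))/(1+1/25) = 9099/10000 ≈ 0.909900
step 4 [4y] zero: DF = P = 441/500 ≈ 0.882000
step 5 [5y] swap r/1=1265/45817: DF=(1 − 1265/45817·(0.976200+0.940100+0.909900+0.882000))/(1+1265/45817) = 1747/2000 ≈ 0.873500
step 6 [6y] bond c/1=1/100: DF=(882703/1000000 − 1/100·(0.976200+0.940100+0.909900+0.882000+0.873500))/(1+1/100) = 4143/5000 ≈ 0.828600
step 7 [7y] zero: DF = P = 8193/10000 ≈ 0.819300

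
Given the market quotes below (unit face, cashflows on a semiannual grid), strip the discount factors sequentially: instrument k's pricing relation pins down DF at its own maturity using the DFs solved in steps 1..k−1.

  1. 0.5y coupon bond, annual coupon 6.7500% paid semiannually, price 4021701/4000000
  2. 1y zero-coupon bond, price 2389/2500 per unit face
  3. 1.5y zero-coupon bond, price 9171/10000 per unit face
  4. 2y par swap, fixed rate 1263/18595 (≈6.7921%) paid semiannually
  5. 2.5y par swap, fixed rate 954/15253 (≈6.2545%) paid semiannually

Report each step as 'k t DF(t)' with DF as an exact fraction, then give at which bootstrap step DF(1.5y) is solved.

step 1 [0.5y] bond c/2=27/800: DF=(4021701/4000000 − 27/800·(0))/(1+27/800) = 4863/5000 ≈ 0.972600
step 2 [1y] zero: DF = P = 2389/2500 ≈ 0.955600
step 3 [1.5y] zero: DF = P = 9171/10000 ≈ 0.917100
step 4 [2y] swap r/2=1263/37190: DF=(1 − 1263/37190·(0.972600+0.955600+0.917100))/(1+1263/37190) = 8737/10000 ≈ 0.873700
step 5 [2.5y] swap r/2=477/15253: DF=(1 − 477/15253·(0.972600+0.955600+0.917100+0.873700))/(1+477/15253) = 8569/10000 ≈ 0.856900

1 1/2 4863/5000
2 1 2389/2500
3 3/2 9171/10000
4 2 8737/10000
5 5/2 8569/10000
DF(1.5y) is solved at step 3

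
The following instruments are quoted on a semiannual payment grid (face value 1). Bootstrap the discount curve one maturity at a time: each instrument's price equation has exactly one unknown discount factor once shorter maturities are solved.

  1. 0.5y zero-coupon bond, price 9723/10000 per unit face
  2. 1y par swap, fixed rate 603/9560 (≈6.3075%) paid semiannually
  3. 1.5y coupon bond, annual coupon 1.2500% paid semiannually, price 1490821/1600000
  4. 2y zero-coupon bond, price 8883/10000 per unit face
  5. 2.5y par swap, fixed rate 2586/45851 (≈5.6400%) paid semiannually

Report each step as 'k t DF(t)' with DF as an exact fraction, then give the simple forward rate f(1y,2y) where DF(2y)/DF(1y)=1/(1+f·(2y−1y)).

step 1 [0.5y] zero: DF = P = 9723/10000 ≈ 0.972300
step 2 [1y] swap r/2=603/19120: DF=(1 − 603/19120·(0.972300))/(1+603/19120) = 9397/10000 ≈ 0.939700
step 3 [1.5y] bond c/2=1/160: DF=(1490821/1600000 − 1/160·(0.972300+0.939700))/(1+1/160) = 9141/10000 ≈ 0.914100
step 4 [2y] zero: DF = P = 8883/10000 ≈ 0.888300
step 5 [2.5y] swap r/2=1293/45851: DF=(1 − 1293/45851·(0.972300+0.939700+0.914100+0.888300))/(1+1293/45851) = 8707/10000 ≈ 0.870700

1 1/2 9723/10000
2 1 9397/10000
3 3/2 9141/10000
4 2 8883/10000
5 5/2 8707/10000
f(1y,2y) = ((9397/10000)/(8883/10000) − 1)/(1) = 514/8883 ≈ 5.7863%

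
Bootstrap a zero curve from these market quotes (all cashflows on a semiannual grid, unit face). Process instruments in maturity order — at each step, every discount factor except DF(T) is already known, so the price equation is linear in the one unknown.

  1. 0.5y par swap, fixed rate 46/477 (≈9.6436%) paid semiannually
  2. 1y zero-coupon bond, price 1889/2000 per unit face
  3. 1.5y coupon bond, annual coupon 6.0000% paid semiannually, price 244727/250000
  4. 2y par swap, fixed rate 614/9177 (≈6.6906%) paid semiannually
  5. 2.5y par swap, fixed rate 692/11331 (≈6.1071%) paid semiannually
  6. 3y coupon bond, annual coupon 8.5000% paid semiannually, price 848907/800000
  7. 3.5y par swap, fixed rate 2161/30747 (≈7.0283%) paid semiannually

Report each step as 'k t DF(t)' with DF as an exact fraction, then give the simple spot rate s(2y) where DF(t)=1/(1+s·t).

step 1 [0.5y] swap r/2=23/477: DF=(1 − 23/477·(0))/(1+23/477) = 477/500 ≈ 0.954000
step 2 [1y] zero: DF = P = 1889/2000 ≈ 0.944500
step 3 [1.5y] bond c/2=3/100: DF=(244727/250000 − 3/100·(0.954000+0.944500))/(1+3/100) = 8951/10000 ≈ 0.895100
step 4 [2y] swap r/2=307/9177: DF=(1 − 307/9177·(0.954000+0.944500+0.895100))/(1+307/9177) = 2193/2500 ≈ 0.877200
step 5 [2.5y] swap r/2=346/11331: DF=(1 − 346/11331·(0.954000+0.944500+0.895100+0.877200))/(1+346/11331) = 1077/1250 ≈ 0.861600
step 6 [3y] bond c/2=17/400: DF=(848907/800000 − 17/400·(0.954000+0.944500+0.895100+0.877200+0.861600))/(1+17/400) = 8331/10000 ≈ 0.833100
step 7 [3.5y] swap r/2=2161/61494: DF=(1 − 2161/61494·(0.954000+0.944500+0.895100+0.877200+0.861600+0.833100))/(1+2161/61494) = 7839/10000 ≈ 0.783900

1 1/2 477/500
2 1 1889/2000
3 3/2 8951/10000
4 2 2193/2500
5 5/2 1077/1250
6 3 8331/10000
7 7/2 7839/10000
s(2y) = (1/(2193/2500) − 1)/(2) = 307/4386 ≈ 6.9995%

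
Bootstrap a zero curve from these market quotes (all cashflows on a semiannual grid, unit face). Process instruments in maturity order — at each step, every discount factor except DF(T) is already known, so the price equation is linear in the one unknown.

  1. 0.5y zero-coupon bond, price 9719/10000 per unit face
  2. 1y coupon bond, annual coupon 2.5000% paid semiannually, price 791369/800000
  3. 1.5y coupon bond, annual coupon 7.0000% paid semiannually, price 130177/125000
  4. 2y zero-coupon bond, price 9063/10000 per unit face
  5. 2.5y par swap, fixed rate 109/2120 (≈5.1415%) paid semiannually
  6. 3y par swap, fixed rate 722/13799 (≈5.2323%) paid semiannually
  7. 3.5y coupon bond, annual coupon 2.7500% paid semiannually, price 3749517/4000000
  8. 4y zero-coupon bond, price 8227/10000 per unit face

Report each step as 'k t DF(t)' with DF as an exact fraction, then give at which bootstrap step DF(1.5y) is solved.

1 1/2 9719/10000
2 1 193/200
3 3/2 9407/10000
4 2 9063/10000
5 5/2 8801/10000
6 3 2139/2500
7 7/2 4249/5000
8 4 8227/10000
DF(1.5y) is solved at step 3

step 1 [0.5y] zero: DF = P = 9719/10000 ≈ 0.971900
step 2 [1y] bond c/2=1/80: DF=(791369/800000 − 1/80·(0.971900))/(1+1/80) = 193/200 ≈ 0.965000
step 3 [1.5y] bond c/2=7/200: DF=(130177/125000 − 7/200·(0.971900+0.965000))/(1+7/200) = 9407/10000 ≈ 0.940700
step 4 [2y] zero: DF = P = 9063/10000 ≈ 0.906300
step 5 [2.5y] swap r/2=109/4240: DF=(1 − 109/4240·(0.971900+0.965000+0.940700+0.906300))/(1+109/4240) = 8801/10000 ≈ 0.880100
step 6 [3y] swap r/2=361/13799: DF=(1 − 361/13799·(0.971900+0.965000+0.940700+0.906300+0.880100))/(1+361/13799) = 2139/2500 ≈ 0.855600
step 7 [3.5y] bond c/2=11/800: DF=(3749517/4000000 − 11/800·(0.971900+0.965000+0.940700+0.906300+0.880100+0.855600))/(1+11/800) = 4249/5000 ≈ 0.849800
step 8 [4y] zero: DF = P = 8227/10000 ≈ 0.822700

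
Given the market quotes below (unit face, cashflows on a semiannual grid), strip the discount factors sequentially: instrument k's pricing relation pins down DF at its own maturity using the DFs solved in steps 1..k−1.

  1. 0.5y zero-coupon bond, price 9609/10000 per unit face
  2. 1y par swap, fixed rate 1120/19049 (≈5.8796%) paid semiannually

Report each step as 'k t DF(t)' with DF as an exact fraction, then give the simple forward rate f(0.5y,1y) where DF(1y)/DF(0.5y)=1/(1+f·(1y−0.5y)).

step 1 [0.5y] zero: DF = P = 9609/10000 ≈ 0.960900
step 2 [1y] swap r/2=560/19049: DF=(1 − 560/19049·(0.960900))/(1+560/19049) = 118/125 ≈ 0.944000

1 1/2 9609/10000
2 1 118/125
f(0.5y,1y) = ((9609/10000)/(118/125) − 1)/(1/2) = 169/4720 ≈ 3.5805%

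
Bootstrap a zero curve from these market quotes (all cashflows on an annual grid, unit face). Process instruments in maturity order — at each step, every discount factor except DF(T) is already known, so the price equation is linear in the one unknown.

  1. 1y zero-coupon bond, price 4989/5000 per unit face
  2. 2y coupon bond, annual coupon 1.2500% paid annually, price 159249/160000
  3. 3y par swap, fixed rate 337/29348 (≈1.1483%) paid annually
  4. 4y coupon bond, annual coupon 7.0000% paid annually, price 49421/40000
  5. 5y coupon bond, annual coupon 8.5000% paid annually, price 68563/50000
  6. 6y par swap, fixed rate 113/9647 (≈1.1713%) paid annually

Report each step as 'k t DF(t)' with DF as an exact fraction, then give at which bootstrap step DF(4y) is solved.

1 1 4989/5000
2 2 9707/10000
3 3 9663/10000
4 4 9627/10000
5 5 1917/2000
6 6 4661/5000
DF(4y) is solved at step 4

step 1 [1y] zero: DF = P = 4989/5000 ≈ 0.997800
step 2 [2y] bond c/1=1/80: DF=(159249/160000 − 1/80·(0.997800))/(1+1/80) = 9707/10000 ≈ 0.970700
step 3 [3y] swap r/1=337/29348: DF=(1 − 337/29348·(0.997800+0.970700))/(1+337/29348) = 9663/10000 ≈ 0.966300
step 4 [4y] bond c/1=7/100: DF=(49421/40000 − 7/100·(0.997800+0.970700+0.966300))/(1+7/100) = 9627/10000 ≈ 0.962700
step 5 [5y] bond c/1=17/200: DF=(68563/50000 − 17/200·(0.997800+0.970700+0.966300+0.962700))/(1+17/200) = 1917/2000 ≈ 0.958500
step 6 [6y] swap r/1=113/9647: DF=(1 − 113/9647·(0.997800+0.970700+0.966300+0.962700+0.958500))/(1+113/9647) = 4661/5000 ≈ 0.932200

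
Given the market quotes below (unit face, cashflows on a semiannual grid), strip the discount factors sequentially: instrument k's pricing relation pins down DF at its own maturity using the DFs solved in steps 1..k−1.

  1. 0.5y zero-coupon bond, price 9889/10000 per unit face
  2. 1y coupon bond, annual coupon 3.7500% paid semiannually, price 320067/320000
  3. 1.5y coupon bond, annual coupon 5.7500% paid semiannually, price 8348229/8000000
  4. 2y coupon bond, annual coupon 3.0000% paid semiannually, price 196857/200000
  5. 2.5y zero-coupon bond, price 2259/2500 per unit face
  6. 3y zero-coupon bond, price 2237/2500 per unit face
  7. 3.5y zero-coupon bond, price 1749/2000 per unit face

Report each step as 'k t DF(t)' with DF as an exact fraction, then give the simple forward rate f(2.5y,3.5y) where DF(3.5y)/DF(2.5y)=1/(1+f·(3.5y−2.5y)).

1 1/2 9889/10000
2 1 2409/2500
3 3/2 4799/5000
4 2 9267/10000
5 5/2 2259/2500
6 3 2237/2500
7 7/2 1749/2000
f(2.5y,3.5y) = ((2259/2500)/(1749/2000) − 1)/(1) = 97/2915 ≈ 3.3276%

step 1 [0.5y] zero: DF = P = 9889/10000 ≈ 0.988900
step 2 [1y] bond c/2=3/160: DF=(320067/320000 − 3/160·(0.988900))/(1+3/160) = 2409/2500 ≈ 0.963600
step 3 [1.5y] bond c/2=23/800: DF=(8348229/8000000 − 23/800·(0.988900+0.963600))/(1+23/800) = 4799/5000 ≈ 0.959800
step 4 [2y] bond c/2=3/200: DF=(196857/200000 − 3/200·(0.988900+0.963600+0.959800))/(1+3/200) = 9267/10000 ≈ 0.926700
step 5 [2.5y] zero: DF = P = 2259/2500 ≈ 0.903600
step 6 [3y] zero: DF = P = 2237/2500 ≈ 0.894800
step 7 [3.5y] zero: DF = P = 1749/2000 ≈ 0.874500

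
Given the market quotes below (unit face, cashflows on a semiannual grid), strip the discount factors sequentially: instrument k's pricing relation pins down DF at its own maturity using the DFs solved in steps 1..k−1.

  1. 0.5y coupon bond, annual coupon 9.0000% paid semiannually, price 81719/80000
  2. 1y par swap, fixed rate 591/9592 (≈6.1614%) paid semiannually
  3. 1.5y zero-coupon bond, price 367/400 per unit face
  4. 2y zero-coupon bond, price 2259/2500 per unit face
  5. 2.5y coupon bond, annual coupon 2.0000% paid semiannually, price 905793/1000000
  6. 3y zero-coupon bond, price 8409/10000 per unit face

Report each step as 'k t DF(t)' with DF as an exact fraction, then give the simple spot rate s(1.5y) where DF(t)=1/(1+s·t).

1 1/2 391/400
2 1 9409/10000
3 3/2 367/400
4 2 2259/2500
5 5/2 4299/5000
6 3 8409/10000
s(1.5y) = (1/(367/400) − 1)/(3/2) = 22/367 ≈ 5.9946%

step 1 [0.5y] bond c/2=9/200: DF=(81719/80000 − 9/200·(0))/(1+9/200) = 391/400 ≈ 0.977500
step 2 [1y] swap r/2=591/19184: DF=(1 − 591/19184·(0.977500))/(1+591/19184) = 9409/10000 ≈ 0.940900
step 3 [1.5y] zero: DF = P = 367/400 ≈ 0.917500
step 4 [2y] zero: DF = P = 2259/2500 ≈ 0.903600
step 5 [2.5y] bond c/2=1/100: DF=(905793/1000000 − 1/100·(0.977500+0.940900+0.917500+0.903600))/(1+1/100) = 4299/5000 ≈ 0.859800
step 6 [3y] zero: DF = P = 8409/10000 ≈ 0.840900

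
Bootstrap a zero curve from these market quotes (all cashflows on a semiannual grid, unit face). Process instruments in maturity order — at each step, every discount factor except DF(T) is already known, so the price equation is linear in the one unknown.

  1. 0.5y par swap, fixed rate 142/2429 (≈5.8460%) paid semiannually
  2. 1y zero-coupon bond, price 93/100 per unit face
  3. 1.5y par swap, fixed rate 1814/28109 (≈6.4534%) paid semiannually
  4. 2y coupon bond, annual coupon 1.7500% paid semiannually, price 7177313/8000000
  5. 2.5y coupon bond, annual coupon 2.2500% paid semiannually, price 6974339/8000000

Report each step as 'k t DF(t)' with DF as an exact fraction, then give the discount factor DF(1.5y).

step 1 [0.5y] swap r/2=71/2429: DF=(1 − 71/2429·(0))/(1+71/2429) = 2429/2500 ≈ 0.971600
step 2 [1y] zero: DF = P = 93/100 ≈ 0.930000
step 3 [1.5y] swap r/2=907/28109: DF=(1 − 907/28109·(0.971600+0.930000))/(1+907/28109) = 9093/10000 ≈ 0.909300
step 4 [2y] bond c/2=7/800: DF=(7177313/8000000 − 7/800·(0.971600+0.930000+0.909300))/(1+7/800) = 173/200 ≈ 0.865000
step 5 [2.5y] bond c/2=9/800: DF=(6974339/8000000 − 9/800·(0.971600+0.930000+0.909300+0.865000))/(1+9/800) = 2053/2500 ≈ 0.821200

1 1/2 2429/2500
2 1 93/100
3 3/2 9093/10000
4 2 173/200
5 5/2 2053/2500
DF(1.5y) = 9093/10000 ≈ 0.909300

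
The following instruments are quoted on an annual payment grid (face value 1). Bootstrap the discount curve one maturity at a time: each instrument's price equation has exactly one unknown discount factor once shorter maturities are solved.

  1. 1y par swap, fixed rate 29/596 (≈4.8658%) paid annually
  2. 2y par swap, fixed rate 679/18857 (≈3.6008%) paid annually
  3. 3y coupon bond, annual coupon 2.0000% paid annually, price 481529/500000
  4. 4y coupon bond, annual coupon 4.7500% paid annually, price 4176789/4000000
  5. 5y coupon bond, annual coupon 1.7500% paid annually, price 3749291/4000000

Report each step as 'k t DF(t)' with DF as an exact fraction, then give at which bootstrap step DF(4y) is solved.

1 1 596/625
2 2 9321/10000
3 3 567/625
4 4 4351/5000
5 5 4291/5000
DF(4y) is solved at step 4

step 1 [1y] swap r/1=29/596: DF=(1 − 29/596·(0))/(1+29/596) = 596/625 ≈ 0.953600
step 2 [2y] swap r/1=679/18857: DF=(1 − 679/18857·(0.953600))/(1+679/18857) = 9321/10000 ≈ 0.932100
step 3 [3y] bond c/1=1/50: DF=(481529/500000 − 1/50·(0.953600+0.932100))/(1+1/50) = 567/625 ≈ 0.907200
step 4 [4y] bond c/1=19/400: DF=(4176789/4000000 − 19/400·(0.953600+0.932100+0.907200))/(1+19/400) = 4351/5000 ≈ 0.870200
step 5 [5y] bond c/1=7/400: DF=(3749291/4000000 − 7/400·(0.953600+0.932100+0.907200+0.870200))/(1+7/400) = 4291/5000 ≈ 0.858200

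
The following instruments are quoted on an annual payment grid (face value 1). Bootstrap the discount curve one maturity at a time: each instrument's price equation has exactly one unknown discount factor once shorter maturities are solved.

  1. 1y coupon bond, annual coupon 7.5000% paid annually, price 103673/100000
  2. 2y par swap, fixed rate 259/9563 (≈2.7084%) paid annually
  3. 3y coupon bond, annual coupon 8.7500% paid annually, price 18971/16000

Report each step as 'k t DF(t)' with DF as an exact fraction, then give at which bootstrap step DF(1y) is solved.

step 1 [1y] bond c/1=3/40: DF=(103673/100000 − 3/40·(0))/(1+3/40) = 2411/2500 ≈ 0.964400
step 2 [2y] swap r/1=259/9563: DF=(1 − 259/9563·(0.964400))/(1+259/9563) = 4741/5000 ≈ 0.948200
step 3 [3y] bond c/1=7/80: DF=(18971/16000 − 7/80·(0.964400+0.948200))/(1+7/80) = 2341/2500 ≈ 0.936400

1 1 2411/2500
2 2 4741/5000
3 3 2341/2500
DF(1y) is solved at step 1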